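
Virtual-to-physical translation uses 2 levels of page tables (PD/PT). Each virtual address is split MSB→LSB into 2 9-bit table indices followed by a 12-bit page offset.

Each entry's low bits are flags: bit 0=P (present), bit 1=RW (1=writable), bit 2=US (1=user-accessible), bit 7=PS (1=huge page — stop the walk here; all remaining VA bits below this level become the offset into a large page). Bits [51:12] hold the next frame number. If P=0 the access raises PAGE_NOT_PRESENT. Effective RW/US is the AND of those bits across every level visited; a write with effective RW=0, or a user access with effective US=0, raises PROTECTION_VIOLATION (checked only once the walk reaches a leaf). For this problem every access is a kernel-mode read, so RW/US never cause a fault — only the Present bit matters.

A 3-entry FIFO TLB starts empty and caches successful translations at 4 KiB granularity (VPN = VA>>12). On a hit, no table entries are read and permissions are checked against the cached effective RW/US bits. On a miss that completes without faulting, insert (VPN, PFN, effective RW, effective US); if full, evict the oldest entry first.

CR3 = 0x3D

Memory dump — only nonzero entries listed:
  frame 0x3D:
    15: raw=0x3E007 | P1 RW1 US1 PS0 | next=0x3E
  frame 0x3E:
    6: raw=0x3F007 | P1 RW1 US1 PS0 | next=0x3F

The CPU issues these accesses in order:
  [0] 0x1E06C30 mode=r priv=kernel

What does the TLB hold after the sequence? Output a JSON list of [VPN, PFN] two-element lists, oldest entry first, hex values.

Trace:
#0 VA=0x1E06C30 (r,kernel):
  lvl0: tbl 0x3D, slot 15 ⇒ 0x3E007 (P1/RW1/US1/PS0)
  lvl1: tbl 0x3E, slot 6 ⇒ 0x3F007 (P1/RW1/US1/PS0)
  ✓ 0x3FC30  — 2 lookups

TLB: [["0x1E06", "0x3F"]]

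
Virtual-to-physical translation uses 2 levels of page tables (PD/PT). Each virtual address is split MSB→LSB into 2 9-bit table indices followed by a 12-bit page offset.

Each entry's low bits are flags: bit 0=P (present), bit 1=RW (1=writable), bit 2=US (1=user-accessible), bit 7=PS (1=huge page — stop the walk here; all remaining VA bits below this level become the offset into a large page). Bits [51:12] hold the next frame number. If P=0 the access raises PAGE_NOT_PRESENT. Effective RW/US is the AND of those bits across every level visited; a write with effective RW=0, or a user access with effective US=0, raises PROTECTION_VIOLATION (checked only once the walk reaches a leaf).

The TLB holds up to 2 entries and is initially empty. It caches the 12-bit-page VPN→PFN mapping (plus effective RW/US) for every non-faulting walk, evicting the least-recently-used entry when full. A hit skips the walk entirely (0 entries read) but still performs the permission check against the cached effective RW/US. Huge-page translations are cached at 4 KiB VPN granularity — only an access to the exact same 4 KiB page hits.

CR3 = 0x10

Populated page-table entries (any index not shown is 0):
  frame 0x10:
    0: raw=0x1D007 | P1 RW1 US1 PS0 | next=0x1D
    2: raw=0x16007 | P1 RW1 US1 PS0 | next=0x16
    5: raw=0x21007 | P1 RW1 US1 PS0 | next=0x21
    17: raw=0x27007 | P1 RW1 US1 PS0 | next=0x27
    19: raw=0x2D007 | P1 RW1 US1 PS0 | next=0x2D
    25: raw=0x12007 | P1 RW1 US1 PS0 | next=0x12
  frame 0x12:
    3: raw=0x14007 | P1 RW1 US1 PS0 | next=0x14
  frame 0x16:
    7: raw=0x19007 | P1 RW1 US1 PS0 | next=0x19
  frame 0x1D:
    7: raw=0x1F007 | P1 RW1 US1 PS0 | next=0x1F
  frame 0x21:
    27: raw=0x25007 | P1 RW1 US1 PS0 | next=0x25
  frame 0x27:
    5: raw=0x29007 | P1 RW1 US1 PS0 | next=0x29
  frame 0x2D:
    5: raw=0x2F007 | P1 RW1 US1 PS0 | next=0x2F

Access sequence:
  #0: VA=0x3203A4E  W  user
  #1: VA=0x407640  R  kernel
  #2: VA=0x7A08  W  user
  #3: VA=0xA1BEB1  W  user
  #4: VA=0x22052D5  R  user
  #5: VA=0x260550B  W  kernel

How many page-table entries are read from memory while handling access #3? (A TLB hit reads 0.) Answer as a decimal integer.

Per-access translation:
#0 VA=0x3203A4E (w,user):
  [0] read 0x10 idx=25: raw=0x12007 flags P=1 W=1 U=1 S=0
  [1] read 0x12 idx=3: raw=0x14007 flags P=1 W=1 U=1 S=0
  ✓ 0x14A4E  — 2 lookups
#1 VA=0x407640 (r,kernel):
  [0] read 0x10 idx=2: raw=0x16007 flags P=1 W=1 U=1 S=0
  [1] read 0x16 idx=7: raw=0x19007 flags P=1 W=1 U=1 S=0
  ✓ 0x19640  — 2 lookups
#2 VA=0x7A08 (w,user):
  [0] read 0x10 idx=0: raw=0x1D007 flags P=1 W=1 U=1 S=0
  [1] read 0x1D idx=7: raw=0x1F007 flags P=1 W=1 U=1 S=0
  ✓ 0x1FA08  — 2 lookups
#3 VA=0xA1BEB1 (w,user):
  [0] read 0x10 idx=5: raw=0x21007 flags P=1 W=1 U=1 S=0
  [1] read 0x21 idx=27: raw=0x25007 flags P=1 W=1 U=1 S=0
  ✓ 0x25EB1  — 2 lookups
#4 VA=0x22052D5 (r,user):
  [0] read 0x10 idx=17: raw=0x27007 flags P=1 W=1 U=1 S=0
  [1] read 0x27 idx=5: raw=0x29007 flags P=1 W=1 U=1 S=0
  ✓ 0x292D5  — 2 lookups
#5 VA=0x260550B (w,kernel):
  [0] read 0x10 idx=19: raw=0x2D007 flags P=1 W=1 U=1 S=0
  [1] read 0x2D idx=5: raw=0x2F007 flags P=1 W=1 U=1 S=0
  ✓ 0x2F50B  — 2 lookups

Entries read for #3: 2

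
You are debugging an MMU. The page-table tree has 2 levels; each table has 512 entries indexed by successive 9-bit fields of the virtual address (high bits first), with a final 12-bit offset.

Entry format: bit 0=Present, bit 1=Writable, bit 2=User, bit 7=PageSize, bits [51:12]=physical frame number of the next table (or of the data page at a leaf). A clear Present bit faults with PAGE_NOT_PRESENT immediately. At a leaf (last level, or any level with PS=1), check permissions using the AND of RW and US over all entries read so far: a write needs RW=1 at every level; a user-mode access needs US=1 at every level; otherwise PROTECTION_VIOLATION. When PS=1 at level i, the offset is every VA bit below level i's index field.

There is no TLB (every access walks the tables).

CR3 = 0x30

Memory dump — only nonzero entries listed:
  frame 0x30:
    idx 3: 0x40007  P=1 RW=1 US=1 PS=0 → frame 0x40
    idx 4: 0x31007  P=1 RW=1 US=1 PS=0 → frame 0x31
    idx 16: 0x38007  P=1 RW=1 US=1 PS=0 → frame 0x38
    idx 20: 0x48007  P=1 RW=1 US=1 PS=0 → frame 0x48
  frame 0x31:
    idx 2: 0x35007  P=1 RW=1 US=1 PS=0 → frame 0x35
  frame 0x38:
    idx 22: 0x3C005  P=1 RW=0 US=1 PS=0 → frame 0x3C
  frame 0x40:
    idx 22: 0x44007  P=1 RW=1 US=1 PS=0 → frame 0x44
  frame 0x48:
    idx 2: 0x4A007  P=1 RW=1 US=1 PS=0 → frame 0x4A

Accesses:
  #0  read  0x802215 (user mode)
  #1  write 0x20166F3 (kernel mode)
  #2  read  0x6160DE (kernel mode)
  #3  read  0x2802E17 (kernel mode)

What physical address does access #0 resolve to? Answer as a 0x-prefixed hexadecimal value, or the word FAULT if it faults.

Per-access translation:
#0 VA=0x802215 (r,user):
  L0: frame=0x30 idx=4 entry=0x31007 [P=1 RW=1 US=1 PS=0]
  L1: frame=0x31 idx=2 entry=0x35007 [P=1 RW=1 US=1 PS=0]
  → PA=0x35215  (2 entries read)
#1 VA=0x20166F3 (w,kernel):
  L0: frame=0x30 idx=16 entry=0x38007 [P=1 RW=1 US=1 PS=0]
  L1: frame=0x38 idx=22 entry=0x3C005 [P=1 RW=0 US=1 PS=0]
  → PROTECTION_VIOLATION  (2 entries read)
#2 VA=0x6160DE (r,kernel):
  L0: frame=0x30 idx=3 entry=0x40007 [P=1 RW=1 US=1 PS=0]
  L1: frame=0x40 idx=22 entry=0x44007 [P=1 RW=1 US=1 PS=0]
  → PA=0x440DE  (2 entries read)
#3 VA=0x2802E17 (r,kernel):
  L0: frame=0x30 idx=20 entry=0x48007 [P=1 RW=1 US=1 PS=0]
  L1: frame=0x48 idx=2 entry=0x4A007 [P=1 RW=1 US=1 PS=0]
  → PA=0x4AE17  (2 entries read)

Access #0 PA: 0x35215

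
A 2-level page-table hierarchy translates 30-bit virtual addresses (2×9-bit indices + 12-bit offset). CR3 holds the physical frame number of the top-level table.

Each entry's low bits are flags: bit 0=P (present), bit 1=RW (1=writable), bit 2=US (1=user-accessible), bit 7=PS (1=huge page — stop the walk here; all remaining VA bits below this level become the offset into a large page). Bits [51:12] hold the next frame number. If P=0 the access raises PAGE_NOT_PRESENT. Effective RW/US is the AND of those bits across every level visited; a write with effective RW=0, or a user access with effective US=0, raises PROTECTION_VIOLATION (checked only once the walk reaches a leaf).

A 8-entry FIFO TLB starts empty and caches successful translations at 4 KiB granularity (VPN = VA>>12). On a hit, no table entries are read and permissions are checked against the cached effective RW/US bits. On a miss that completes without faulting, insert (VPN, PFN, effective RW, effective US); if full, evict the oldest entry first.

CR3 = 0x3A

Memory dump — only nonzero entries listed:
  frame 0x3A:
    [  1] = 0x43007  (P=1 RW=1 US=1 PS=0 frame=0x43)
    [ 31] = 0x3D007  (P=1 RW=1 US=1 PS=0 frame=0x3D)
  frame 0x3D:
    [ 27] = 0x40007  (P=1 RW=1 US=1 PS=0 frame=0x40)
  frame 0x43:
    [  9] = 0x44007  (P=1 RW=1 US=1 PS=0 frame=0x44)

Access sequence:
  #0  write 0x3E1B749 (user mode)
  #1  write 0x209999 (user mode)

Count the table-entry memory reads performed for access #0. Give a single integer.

Walk each access:
#0 VA=0x3E1B749 (w,user):
  [0] read 0x3A idx=31: raw=0x3D007 flags P=1 W=1 U=1 S=0
  [1] read 0x3D idx=27: raw=0x40007 flags P=1 W=1 U=1 S=0
  ✓ 0x40749  — 2 lookups
#1 VA=0x209999 (w,user):
  [0] read 0x3A idx=1: raw=0x43007 flags P=1 W=1 U=1 S=0
  [1] read 0x43 idx=9: raw=0x44007 flags P=1 W=1 U=1 S=0
  ✓ 0x44999  — 2 lookups

Entries read for #0: 2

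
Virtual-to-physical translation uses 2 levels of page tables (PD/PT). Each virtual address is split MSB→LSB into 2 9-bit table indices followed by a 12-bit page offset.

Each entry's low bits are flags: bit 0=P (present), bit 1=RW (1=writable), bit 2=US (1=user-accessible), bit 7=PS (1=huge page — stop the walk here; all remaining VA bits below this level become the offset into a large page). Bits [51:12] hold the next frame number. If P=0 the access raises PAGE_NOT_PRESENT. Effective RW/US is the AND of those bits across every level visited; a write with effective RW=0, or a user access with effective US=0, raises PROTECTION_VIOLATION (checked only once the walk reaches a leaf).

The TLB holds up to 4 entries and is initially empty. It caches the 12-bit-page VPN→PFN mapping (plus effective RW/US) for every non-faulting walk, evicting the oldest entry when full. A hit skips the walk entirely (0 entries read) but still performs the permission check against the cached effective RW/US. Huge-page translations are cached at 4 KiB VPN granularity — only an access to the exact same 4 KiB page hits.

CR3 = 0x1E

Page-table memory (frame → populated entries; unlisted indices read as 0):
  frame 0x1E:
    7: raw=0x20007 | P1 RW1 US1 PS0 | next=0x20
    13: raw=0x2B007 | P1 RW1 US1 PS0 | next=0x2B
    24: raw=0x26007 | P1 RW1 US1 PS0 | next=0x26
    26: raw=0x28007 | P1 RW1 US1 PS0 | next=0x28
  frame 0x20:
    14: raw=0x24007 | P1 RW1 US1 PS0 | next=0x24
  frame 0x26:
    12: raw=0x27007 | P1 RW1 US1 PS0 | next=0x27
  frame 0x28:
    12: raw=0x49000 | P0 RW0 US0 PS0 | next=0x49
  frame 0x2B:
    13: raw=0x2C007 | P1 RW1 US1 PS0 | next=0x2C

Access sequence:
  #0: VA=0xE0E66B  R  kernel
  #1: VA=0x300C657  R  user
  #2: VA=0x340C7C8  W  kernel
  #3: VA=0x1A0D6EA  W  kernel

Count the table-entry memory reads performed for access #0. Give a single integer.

Per-access translation:
#0 VA=0xE0E66B (r,kernel):
  L0 @0x1E[7] → 0x20007  P=1,RW=1,US=1,PS=0
  L1 @0x20[14] → 0x24007  P=1,RW=1,US=1,PS=0
  → PA=0x2466B  (2 entries read)
#1 VA=0x300C657 (r,user):
  L0 @0x1E[24] → 0x26007  P=1,RW=1,US=1,PS=0
  L1 @0x26[12] → 0x27007  P=1,RW=1,US=1,PS=0
  → PA=0x27657  (2 entries read)
#2 VA=0x340C7C8 (w,kernel):
  L0 @0x1E[26] → 0x28007  P=1,RW=1,US=1,PS=0
  L1 @0x28[12] → 0x49000  P=0,RW=0,US=0,PS=0
  ⇒ fault: PAGE_NOT_PRESENT  — 2 lookups
#3 VA=0x1A0D6EA (w,kernel):
  L0 @0x1E[13] → 0x2B007  P=1,RW=1,US=1,PS=0
  L1 @0x2B[13] → 0x2C007  P=1,RW=1,US=1,PS=0
  → PA=0x2C6EA  (2 entries read)

Entries read for #0: 2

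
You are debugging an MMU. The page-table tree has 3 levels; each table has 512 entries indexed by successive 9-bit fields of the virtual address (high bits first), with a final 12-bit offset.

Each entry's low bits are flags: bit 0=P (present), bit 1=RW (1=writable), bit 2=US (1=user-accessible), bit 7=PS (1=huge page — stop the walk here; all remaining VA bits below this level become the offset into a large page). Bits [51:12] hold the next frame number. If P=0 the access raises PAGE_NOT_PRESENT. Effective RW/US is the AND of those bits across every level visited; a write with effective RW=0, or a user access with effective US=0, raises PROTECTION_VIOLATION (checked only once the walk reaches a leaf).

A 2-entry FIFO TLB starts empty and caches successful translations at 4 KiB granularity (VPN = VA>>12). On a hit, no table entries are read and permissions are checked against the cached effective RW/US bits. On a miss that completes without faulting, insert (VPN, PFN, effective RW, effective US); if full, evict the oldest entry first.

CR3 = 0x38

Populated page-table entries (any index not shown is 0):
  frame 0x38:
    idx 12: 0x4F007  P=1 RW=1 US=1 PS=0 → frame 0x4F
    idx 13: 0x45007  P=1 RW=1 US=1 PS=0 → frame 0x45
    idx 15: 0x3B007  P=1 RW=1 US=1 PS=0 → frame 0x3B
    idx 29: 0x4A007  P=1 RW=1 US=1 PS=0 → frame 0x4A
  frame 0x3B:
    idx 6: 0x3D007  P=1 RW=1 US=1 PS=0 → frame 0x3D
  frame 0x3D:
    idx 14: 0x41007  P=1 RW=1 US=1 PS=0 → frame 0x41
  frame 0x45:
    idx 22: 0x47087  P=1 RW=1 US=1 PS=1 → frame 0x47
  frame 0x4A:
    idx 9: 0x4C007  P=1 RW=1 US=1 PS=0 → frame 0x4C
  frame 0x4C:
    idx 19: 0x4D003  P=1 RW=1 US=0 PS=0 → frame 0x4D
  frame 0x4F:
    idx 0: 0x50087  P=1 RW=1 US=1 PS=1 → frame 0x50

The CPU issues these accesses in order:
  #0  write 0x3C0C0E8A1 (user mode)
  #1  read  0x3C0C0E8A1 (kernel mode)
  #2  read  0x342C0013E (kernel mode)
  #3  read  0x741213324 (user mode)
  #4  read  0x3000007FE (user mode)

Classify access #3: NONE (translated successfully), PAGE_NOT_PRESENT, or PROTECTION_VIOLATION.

Walk each access:
#0 VA=0x3C0C0E8A1 (w,user):
  lvl0: tbl 0x38, slot 15 ⇒ 0x3B007 (P1/RW1/US1/PS0)
  lvl1: tbl 0x3B, slot 6 ⇒ 0x3D007 (P1/RW1/US1/PS0)
  lvl2: tbl 0x3D, slot 14 ⇒ 0x41007 (P1/RW1/US1/PS0)
  → PA=0x418A1  (3 entries read)
#1 VA=0x3C0C0E8A1 (r,kernel):
  TLB hit vpn=0x3C0C0E → PA=0x418A1
#2 VA=0x342C0013E (r,kernel):
  lvl0: tbl 0x38, slot 13 ⇒ 0x45007 (P1/RW1/US1/PS0)
  lvl1: tbl 0x45, slot 22 ⇒ 0x47087 (P1/RW1/US1/PS1)
  → PA=0x4713E (huge @L1)  (2 entries read)
#3 VA=0x741213324 (r,user):
  lvl0: tbl 0x38, slot 29 ⇒ 0x4A007 (P1/RW1/US1/PS0)
  lvl1: tbl 0x4A, slot 9 ⇒ 0x4C007 (P1/RW1/US1/PS0)
  lvl2: tbl 0x4C, slot 19 ⇒ 0x4D003 (P1/RW1/US0/PS0)
  → PROTECTION_VIOLATION  (3 entries read)
#4 VA=0x3000007FE (r,user):
  lvl0: tbl 0x38, slot 12 ⇒ 0x4F007 (P1/RW1/US1/PS0)
  lvl1: tbl 0x4F, slot 0 ⇒ 0x50087 (P1/RW1/US1/PS1)
  → PA=0x507FE (huge @L1)  (2 entries read)

Access #3 fault: PROTECTION_VIOLATION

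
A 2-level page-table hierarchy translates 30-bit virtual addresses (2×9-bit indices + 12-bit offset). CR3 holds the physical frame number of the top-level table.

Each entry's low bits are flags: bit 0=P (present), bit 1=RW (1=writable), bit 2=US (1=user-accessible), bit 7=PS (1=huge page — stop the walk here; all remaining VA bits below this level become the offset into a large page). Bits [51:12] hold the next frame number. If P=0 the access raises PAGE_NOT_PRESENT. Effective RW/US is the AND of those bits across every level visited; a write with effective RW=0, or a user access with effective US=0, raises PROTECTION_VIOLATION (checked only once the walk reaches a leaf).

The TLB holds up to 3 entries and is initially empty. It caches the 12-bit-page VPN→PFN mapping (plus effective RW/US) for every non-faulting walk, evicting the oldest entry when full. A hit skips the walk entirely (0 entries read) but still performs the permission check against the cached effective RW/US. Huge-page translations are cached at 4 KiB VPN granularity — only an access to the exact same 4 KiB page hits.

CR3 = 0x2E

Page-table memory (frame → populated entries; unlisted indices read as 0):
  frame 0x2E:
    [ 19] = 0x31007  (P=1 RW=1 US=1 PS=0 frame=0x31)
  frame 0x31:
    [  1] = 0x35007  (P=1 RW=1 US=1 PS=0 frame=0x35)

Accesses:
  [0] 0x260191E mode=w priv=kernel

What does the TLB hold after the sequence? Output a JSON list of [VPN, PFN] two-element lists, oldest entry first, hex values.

Trace:
#0 VA=0x260191E (w,kernel):
  [0] read 0x2E idx=19: raw=0x31007 flags P=1 W=1 U=1 S=0
  [1] read 0x31 idx=1: raw=0x35007 flags P=1 W=1 U=1 S=0
  ⇒ phys 0x3591E  [2 reads]

TLB: [["0x2601", "0x35"]]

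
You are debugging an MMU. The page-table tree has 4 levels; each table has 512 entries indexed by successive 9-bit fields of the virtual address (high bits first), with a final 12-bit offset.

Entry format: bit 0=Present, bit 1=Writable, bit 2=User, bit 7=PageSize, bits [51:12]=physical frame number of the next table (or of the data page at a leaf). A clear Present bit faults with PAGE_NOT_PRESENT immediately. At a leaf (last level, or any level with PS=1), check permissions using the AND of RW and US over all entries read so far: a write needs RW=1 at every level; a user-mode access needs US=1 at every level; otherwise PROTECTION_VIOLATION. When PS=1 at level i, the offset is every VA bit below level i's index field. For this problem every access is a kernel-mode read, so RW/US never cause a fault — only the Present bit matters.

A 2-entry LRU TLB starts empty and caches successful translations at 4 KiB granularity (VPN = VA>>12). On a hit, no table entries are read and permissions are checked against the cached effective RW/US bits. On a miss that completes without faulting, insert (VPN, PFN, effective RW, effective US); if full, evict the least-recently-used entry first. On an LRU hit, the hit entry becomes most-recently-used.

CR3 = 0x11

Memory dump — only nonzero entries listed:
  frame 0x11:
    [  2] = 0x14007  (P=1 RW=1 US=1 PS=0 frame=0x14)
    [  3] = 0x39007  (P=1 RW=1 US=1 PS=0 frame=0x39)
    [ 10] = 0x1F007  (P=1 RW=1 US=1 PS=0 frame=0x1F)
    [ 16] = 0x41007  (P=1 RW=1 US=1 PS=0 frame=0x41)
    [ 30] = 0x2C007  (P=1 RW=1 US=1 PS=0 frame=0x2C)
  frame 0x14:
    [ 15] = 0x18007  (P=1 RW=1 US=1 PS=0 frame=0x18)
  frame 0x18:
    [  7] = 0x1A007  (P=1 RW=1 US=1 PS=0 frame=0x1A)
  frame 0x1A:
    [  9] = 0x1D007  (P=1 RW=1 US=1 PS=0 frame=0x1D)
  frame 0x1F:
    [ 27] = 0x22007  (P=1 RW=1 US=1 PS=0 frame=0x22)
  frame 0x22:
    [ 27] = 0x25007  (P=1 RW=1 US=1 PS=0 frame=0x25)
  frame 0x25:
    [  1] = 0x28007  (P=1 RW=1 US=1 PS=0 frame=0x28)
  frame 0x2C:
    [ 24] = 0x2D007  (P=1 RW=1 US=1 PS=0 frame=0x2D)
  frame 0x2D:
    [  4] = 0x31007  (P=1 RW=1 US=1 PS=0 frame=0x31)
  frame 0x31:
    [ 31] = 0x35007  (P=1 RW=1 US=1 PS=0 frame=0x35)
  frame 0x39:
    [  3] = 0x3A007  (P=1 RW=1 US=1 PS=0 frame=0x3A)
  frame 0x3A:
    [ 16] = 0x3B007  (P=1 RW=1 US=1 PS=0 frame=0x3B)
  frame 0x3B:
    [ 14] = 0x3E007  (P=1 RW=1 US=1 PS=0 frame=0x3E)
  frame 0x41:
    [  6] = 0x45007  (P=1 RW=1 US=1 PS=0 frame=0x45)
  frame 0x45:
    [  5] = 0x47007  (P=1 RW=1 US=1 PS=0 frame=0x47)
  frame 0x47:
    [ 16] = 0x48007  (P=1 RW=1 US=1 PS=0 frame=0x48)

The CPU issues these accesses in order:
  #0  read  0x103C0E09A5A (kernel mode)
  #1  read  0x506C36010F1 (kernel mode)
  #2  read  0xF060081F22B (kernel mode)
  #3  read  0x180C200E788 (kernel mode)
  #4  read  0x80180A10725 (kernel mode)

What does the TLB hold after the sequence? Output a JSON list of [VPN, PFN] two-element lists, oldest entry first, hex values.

Walk each access:
#0 VA=0x103C0E09A5A (r,kernel):
  L0 @0x11[2] → 0x14007  P=1,RW=1,US=1,PS=0
  L1 @0x14[15] → 0x18007  P=1,RW=1,US=1,PS=0
  L2 @0x18[7] → 0x1A007  P=1,RW=1,US=1,PS=0
  L3 @0x1A[9] → 0x1D007  P=1,RW=1,US=1,PS=0
  → PA=0x1DA5A  (4 entries read)
#1 VA=0x506C36010F1 (r,kernel):
  L0 @0x11[10] → 0x1F007  P=1,RW=1,US=1,PS=0
  L1 @0x1F[27] → 0x22007  P=1,RW=1,US=1,PS=0
  L2 @0x22[27] → 0x25007  P=1,RW=1,US=1,PS=0
  L3 @0x25[1] → 0x28007  P=1,RW=1,US=1,PS=0
  → PA=0x280F1  (4 entries read)
#2 VA=0xF060081F22B (r,kernel):
  L0 @0x11[30] → 0x2C007  P=1,RW=1,US=1,PS=0
  L1 @0x2C[24] → 0x2D007  P=1,RW=1,US=1,PS=0
  L2 @0x2D[4] → 0x31007  P=1,RW=1,US=1,PS=0
  L3 @0x31[31] → 0x35007  P=1,RW=1,US=1,PS=0
  → PA=0x3522B  (4 entries read)
#3 VA=0x180C200E788 (r,kernel):
  L0 @0x11[3] → 0x39007  P=1,RW=1,US=1,PS=0
  L1 @0x39[3] → 0x3A007  P=1,RW=1,US=1,PS=0
  L2 @0x3A[16] → 0x3B007  P=1,RW=1,US=1,PS=0
  L3 @0x3B[14] → 0x3E007  P=1,RW=1,US=1,PS=0
  → PA=0x3E788  (4 entries read)
#4 VA=0x80180A10725 (r,kernel):
  L0 @0x11[16] → 0x41007  P=1,RW=1,US=1,PS=0
  L1 @0x41[6] → 0x45007  P=1,RW=1,US=1,PS=0
  L2 @0x45[5] → 0x47007  P=1,RW=1,US=1,PS=0
  L3 @0x47[16] → 0x48007  P=1,RW=1,US=1,PS=0
  → PA=0x48725  (4 entries read)

TLB: [["0x180C200E", "0x3E"], ["0x80180A10", "0x48"]]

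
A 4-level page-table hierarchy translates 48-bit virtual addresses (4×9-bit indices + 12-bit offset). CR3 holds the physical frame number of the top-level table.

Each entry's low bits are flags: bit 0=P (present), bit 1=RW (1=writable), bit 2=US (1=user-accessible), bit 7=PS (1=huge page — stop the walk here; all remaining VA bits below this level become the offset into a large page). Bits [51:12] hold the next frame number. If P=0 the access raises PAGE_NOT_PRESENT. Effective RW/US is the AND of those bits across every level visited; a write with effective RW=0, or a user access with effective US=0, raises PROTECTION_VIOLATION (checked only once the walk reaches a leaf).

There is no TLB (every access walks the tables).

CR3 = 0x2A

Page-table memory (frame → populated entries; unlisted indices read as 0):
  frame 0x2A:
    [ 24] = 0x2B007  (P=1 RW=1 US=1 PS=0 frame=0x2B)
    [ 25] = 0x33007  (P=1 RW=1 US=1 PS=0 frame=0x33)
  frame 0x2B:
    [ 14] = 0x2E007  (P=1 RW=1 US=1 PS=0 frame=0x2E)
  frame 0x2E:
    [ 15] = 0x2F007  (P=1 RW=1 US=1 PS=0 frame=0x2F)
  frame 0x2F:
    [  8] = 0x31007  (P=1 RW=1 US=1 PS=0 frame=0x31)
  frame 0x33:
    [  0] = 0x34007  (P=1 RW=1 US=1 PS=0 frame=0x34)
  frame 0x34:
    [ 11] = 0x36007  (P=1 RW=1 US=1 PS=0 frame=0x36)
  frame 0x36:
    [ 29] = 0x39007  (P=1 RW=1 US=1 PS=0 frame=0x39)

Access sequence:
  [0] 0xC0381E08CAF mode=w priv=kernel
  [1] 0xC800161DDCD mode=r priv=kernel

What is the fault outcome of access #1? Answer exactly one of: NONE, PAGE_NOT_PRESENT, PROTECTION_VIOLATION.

Trace:
#0 VA=0xC0381E08CAF (w,kernel):
  L0: frame=0x2A idx=24 entry=0x2B007 [P=1 RW=1 US=1 PS=0]
  L1: frame=0x2B idx=14 entry=0x2E007 [P=1 RW=1 US=1 PS=0]
  L2: frame=0x2E idx=15 entry=0x2F007 [P=1 RW=1 US=1 PS=0]
  L3: frame=0x2F idx=8 entry=0x31007 [P=1 RW=1 US=1 PS=0]
  ✓ 0x31CAF  — 4 lookups
#1 VA=0xC800161DDCD (r,kernel):
  L0: frame=0x2A idx=25 entry=0x33007 [P=1 RW=1 US=1 PS=0]
  L1: frame=0x33 idx=0 entry=0x34007 [P=1 RW=1 US=1 PS=0]
  L2: frame=0x34 idx=11 entry=0x36007 [P=1 RW=1 US=1 PS=0]
  L3: frame=0x36 idx=29 entry=0x39007 [P=1 RW=1 US=1 PS=0]
  ✓ 0x39DCD  — 4 lookups

Access #1 fault: NONE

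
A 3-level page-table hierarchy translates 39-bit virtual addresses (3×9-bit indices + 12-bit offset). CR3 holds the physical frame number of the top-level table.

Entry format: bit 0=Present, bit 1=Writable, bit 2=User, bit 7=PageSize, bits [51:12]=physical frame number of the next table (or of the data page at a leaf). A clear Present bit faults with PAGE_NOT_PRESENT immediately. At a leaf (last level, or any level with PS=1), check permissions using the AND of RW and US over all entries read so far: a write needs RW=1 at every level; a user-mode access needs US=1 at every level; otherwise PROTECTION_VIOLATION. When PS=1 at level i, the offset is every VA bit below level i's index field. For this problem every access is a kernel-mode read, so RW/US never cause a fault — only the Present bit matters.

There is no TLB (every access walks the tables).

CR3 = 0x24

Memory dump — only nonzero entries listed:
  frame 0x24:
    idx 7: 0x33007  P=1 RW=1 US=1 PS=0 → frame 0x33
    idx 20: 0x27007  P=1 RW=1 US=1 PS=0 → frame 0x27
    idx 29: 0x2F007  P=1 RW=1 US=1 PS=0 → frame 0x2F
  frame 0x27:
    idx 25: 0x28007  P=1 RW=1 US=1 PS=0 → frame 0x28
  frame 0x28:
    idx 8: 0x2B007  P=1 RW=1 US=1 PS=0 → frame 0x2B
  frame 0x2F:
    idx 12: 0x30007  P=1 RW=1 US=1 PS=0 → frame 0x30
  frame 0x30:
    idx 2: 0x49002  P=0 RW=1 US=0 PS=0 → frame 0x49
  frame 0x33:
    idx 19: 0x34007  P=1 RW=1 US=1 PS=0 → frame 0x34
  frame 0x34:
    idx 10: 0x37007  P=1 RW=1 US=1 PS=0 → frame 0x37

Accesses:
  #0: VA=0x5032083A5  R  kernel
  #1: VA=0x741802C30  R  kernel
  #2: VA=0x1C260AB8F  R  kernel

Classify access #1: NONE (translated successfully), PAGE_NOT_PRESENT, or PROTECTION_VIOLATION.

Walk each access:
#0 VA=0x5032083A5 (r,kernel):
  L0 @0x24[20] → 0x27007  P=1,RW=1,US=1,PS=0
  L1 @0x27[25] → 0x28007  P=1,RW=1,US=1,PS=0
  L2 @0x28[8] → 0x2B007  P=1,RW=1,US=1,PS=0
  → PA=0x2B3A5  (3 entries read)
#1 VA=0x741802C30 (r,kernel):
  L0 @0x24[29] → 0x2F007  P=1,RW=1,US=1,PS=0
  L1 @0x2F[12] → 0x30007  P=1,RW=1,US=1,PS=0
  L2 @0x30[2] → 0x49002  P=0,RW=1,US=0,PS=0
  ✗ PAGE_NOT_PRESENT  [3 reads]
#2 VA=0x1C260AB8F (r,kernel):
  L0 @0x24[7] → 0x33007  P=1,RW=1,US=1,PS=0
  L1 @0x33[19] → 0x34007  P=1,RW=1,US=1,PS=0
  L2 @0x34[10] → 0x37007  P=1,RW=1,US=1,PS=0
  → PA=0x37B8F  (3 entries read)

Access #1 fault: PAGE_NOT_PRESENT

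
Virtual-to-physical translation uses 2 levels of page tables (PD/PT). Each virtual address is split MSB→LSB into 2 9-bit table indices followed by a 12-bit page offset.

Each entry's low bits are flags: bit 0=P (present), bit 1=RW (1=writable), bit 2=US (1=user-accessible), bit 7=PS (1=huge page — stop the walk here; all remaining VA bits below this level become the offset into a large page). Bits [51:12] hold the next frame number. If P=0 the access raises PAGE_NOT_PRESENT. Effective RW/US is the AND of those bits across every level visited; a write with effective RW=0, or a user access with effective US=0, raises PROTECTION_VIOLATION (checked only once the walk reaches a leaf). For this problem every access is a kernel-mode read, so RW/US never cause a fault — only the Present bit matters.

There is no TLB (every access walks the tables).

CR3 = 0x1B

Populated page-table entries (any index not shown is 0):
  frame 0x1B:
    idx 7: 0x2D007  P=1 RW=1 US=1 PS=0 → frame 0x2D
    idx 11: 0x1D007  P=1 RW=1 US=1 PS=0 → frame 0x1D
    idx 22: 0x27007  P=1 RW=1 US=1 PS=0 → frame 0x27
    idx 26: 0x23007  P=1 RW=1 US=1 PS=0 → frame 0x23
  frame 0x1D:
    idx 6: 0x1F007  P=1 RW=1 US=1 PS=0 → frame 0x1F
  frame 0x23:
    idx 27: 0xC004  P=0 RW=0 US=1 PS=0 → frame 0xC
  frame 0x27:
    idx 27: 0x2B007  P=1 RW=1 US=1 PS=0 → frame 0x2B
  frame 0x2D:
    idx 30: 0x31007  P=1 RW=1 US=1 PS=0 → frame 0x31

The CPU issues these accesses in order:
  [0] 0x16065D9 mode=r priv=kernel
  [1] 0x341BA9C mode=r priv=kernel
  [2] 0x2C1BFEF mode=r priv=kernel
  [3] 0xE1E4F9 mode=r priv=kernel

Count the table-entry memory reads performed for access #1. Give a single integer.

Per-access translation:
#0 VA=0x16065D9 (r,kernel):
  L0: frame=0x1B idx=11 entry=0x1D007 [P=1 RW=1 US=1 PS=0]
  L1: frame=0x1D idx=6 entry=0x1F007 [P=1 RW=1 US=1 PS=0]
  ✓ 0x1F5D9  — 2 lookups
#1 VA=0x341BA9C (r,kernel):
  L0: frame=0x1B idx=26 entry=0x23007 [P=1 RW=1 US=1 PS=0]
  L1: frame=0x23 idx=27 entry=0xC004 [P=0 RW=0 US=1 PS=0]
  ⇒ fault: PAGE_NOT_PRESENT  — 2 lookups
#2 VA=0x2C1BFEF (r,kernel):
  L0: frame=0x1B idx=22 entry=0x27007 [P=1 RW=1 US=1 PS=0]
  L1: frame=0x27 idx=27 entry=0x2B007 [P=1 RW=1 US=1 PS=0]
  ✓ 0x2BFEF  — 2 lookups
#3 VA=0xE1E4F9 (r,kernel):
  L0: frame=0x1B idx=7 entry=0x2D007 [P=1 RW=1 US=1 PS=0]
  L1: frame=0x2D idx=30 entry=0x31007 [P=1 RW=1 US=1 PS=0]
  ✓ 0x314F9  — 2 lookups

Entries read for #1: 2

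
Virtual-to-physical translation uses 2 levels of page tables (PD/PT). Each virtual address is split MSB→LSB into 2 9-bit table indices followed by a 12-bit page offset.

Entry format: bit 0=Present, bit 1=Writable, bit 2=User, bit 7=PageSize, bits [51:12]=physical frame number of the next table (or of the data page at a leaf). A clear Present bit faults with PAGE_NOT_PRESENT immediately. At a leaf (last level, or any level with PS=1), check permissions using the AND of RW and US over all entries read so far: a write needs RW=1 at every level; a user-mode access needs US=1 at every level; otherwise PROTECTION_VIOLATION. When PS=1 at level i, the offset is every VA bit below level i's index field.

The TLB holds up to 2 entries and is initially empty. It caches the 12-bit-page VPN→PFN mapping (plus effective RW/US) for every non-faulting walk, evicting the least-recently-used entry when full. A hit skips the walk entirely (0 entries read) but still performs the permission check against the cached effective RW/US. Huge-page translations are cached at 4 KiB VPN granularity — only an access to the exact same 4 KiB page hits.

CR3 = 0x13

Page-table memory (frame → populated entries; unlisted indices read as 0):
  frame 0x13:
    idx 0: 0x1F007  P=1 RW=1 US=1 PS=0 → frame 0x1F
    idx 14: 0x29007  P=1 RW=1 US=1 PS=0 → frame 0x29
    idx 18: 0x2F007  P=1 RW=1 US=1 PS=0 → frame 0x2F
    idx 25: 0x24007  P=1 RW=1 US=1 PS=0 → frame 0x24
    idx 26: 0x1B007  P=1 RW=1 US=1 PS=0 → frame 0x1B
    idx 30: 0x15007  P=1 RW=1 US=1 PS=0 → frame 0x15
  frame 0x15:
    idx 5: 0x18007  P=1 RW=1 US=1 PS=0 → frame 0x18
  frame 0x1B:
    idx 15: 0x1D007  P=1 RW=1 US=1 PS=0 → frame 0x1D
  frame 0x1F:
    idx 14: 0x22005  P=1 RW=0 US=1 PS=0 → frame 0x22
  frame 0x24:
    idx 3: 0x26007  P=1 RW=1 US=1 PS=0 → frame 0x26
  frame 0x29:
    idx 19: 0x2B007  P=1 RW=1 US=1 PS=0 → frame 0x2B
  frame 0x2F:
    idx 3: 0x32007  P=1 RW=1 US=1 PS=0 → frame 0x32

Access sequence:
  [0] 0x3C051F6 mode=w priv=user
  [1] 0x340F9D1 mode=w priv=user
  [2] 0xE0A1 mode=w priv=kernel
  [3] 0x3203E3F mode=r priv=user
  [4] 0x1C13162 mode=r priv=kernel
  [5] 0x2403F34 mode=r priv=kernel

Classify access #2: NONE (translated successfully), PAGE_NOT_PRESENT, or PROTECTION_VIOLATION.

Per-access translation:
#0 VA=0x3C051F6 (w,user):
  lvl0: tbl 0x13, slot 30 ⇒ 0x15007 (P1/RW1/US1/PS0)
  lvl1: tbl 0x15, slot 5 ⇒ 0x18007 (P1/RW1/US1/PS0)
  ✓ 0x181F6  — 2 lookups
#1 VA=0x340F9D1 (w,user):
  lvl0: tbl 0x13, slot 26 ⇒ 0x1B007 (P1/RW1/US1/PS0)
  lvl1: tbl 0x1B, slot 15 ⇒ 0x1D007 (P1/RW1/US1/PS0)
  ✓ 0x1D9D1  — 2 lookups
#2 VA=0xE0A1 (w,kernel):
  lvl0: tbl 0x13, slot 0 ⇒ 0x1F007 (P1/RW1/US1/PS0)
  lvl1: tbl 0x1F, slot 14 ⇒ 0x22005 (P1/RW0/US1/PS0)
  → PROTECTION_VIOLATION  (2 entries read)
#3 VA=0x3203E3F (r,user):
  lvl0: tbl 0x13, slot 25 ⇒ 0x24007 (P1/RW1/US1/PS0)
  lvl1: tbl 0x24, slot 3 ⇒ 0x26007 (P1/RW1/US1/PS0)
  ✓ 0x26E3F  — 2 lookups
#4 VA=0x1C13162 (r,kernel):
  lvl0: tbl 0x13, slot 14 ⇒ 0x29007 (P1/RW1/US1/PS0)
  lvl1: tbl 0x29, slot 19 ⇒ 0x2B007 (P1/RW1/US1/PS0)
  ✓ 0x2B162  — 2 lookups
#5 VA=0x2403F34 (r,kernel):
  lvl0: tbl 0x13, slot 18 ⇒ 0x2F007 (P1/RW1/US1/PS0)
  lvl1: tbl 0x2F, slot 3 ⇒ 0x32007 (P1/RW1/US1/PS0)
  ✓ 0x32F34  — 2 lookups

Access #2 fault: PROTECTION_VIOLATION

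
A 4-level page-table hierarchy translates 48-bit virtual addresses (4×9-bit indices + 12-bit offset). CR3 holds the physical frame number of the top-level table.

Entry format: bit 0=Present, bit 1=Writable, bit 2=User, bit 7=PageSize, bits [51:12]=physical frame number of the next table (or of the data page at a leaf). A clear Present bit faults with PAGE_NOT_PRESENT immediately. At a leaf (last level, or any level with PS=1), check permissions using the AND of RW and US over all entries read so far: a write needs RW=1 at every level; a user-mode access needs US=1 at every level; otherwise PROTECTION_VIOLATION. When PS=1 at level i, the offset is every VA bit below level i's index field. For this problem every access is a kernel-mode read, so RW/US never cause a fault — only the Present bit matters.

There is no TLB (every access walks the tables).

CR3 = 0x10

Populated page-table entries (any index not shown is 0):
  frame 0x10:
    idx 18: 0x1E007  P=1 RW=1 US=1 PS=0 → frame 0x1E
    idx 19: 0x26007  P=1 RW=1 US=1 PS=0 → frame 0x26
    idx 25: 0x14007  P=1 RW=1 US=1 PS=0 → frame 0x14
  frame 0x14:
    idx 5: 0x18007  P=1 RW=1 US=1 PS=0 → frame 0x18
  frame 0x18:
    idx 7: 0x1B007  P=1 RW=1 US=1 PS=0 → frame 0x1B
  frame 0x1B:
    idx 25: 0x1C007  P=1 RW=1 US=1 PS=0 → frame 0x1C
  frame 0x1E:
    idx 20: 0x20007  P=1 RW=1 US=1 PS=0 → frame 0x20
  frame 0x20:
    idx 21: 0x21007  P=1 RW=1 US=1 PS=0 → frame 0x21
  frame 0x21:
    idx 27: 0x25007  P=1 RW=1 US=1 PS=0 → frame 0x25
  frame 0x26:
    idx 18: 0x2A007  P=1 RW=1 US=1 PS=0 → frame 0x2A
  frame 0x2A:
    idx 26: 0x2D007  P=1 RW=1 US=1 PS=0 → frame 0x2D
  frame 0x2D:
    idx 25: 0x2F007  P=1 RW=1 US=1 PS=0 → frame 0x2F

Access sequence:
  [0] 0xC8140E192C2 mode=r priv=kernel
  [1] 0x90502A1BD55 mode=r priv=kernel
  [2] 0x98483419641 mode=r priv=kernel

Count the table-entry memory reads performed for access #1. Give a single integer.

Per-access translation:
#0 VA=0xC8140E192C2 (r,kernel):
  [0] read 0x10 idx=25: raw=0x14007 flags P=1 W=1 U=1 S=0
  [1] read 0x14 idx=5: raw=0x18007 flags P=1 W=1 U=1 S=0
  [2] read 0x18 idx=7: raw=0x1B007 flags P=1 W=1 U=1 S=0
  [3] read 0x1B idx=25: raw=0x1C007 flags P=1 W=1 U=1 S=0
  ✓ 0x1C2C2  — 4 lookups
#1 VA=0x90502A1BD55 (r,kernel):
  [0] read 0x10 idx=18: raw=0x1E007 flags P=1 W=1 U=1 S=0
  [1] read 0x1E idx=20: raw=0x20007 flags P=1 W=1 U=1 S=0
  [2] read 0x20 idx=21: raw=0x21007 flags P=1 W=1 U=1 S=0
  [3] read 0x21 idx=27: raw=0x25007 flags P=1 W=1 U=1 S=0
  ✓ 0x25D55  — 4 lookups
#2 VA=0x98483419641 (r,kernel):
  [0] read 0x10 idx=19: raw=0x26007 flags P=1 W=1 U=1 S=0
  [1] read 0x26 idx=18: raw=0x2A007 flags P=1 W=1 U=1 S=0
  [2] read 0x2A idx=26: raw=0x2D007 flags P=1 W=1 U=1 S=0
  [3] read 0x2D idx=25: raw=0x2F007 flags P=1 W=1 U=1 S=0
  ✓ 0x2F641  — 4 lookups

Entries read for #1: 4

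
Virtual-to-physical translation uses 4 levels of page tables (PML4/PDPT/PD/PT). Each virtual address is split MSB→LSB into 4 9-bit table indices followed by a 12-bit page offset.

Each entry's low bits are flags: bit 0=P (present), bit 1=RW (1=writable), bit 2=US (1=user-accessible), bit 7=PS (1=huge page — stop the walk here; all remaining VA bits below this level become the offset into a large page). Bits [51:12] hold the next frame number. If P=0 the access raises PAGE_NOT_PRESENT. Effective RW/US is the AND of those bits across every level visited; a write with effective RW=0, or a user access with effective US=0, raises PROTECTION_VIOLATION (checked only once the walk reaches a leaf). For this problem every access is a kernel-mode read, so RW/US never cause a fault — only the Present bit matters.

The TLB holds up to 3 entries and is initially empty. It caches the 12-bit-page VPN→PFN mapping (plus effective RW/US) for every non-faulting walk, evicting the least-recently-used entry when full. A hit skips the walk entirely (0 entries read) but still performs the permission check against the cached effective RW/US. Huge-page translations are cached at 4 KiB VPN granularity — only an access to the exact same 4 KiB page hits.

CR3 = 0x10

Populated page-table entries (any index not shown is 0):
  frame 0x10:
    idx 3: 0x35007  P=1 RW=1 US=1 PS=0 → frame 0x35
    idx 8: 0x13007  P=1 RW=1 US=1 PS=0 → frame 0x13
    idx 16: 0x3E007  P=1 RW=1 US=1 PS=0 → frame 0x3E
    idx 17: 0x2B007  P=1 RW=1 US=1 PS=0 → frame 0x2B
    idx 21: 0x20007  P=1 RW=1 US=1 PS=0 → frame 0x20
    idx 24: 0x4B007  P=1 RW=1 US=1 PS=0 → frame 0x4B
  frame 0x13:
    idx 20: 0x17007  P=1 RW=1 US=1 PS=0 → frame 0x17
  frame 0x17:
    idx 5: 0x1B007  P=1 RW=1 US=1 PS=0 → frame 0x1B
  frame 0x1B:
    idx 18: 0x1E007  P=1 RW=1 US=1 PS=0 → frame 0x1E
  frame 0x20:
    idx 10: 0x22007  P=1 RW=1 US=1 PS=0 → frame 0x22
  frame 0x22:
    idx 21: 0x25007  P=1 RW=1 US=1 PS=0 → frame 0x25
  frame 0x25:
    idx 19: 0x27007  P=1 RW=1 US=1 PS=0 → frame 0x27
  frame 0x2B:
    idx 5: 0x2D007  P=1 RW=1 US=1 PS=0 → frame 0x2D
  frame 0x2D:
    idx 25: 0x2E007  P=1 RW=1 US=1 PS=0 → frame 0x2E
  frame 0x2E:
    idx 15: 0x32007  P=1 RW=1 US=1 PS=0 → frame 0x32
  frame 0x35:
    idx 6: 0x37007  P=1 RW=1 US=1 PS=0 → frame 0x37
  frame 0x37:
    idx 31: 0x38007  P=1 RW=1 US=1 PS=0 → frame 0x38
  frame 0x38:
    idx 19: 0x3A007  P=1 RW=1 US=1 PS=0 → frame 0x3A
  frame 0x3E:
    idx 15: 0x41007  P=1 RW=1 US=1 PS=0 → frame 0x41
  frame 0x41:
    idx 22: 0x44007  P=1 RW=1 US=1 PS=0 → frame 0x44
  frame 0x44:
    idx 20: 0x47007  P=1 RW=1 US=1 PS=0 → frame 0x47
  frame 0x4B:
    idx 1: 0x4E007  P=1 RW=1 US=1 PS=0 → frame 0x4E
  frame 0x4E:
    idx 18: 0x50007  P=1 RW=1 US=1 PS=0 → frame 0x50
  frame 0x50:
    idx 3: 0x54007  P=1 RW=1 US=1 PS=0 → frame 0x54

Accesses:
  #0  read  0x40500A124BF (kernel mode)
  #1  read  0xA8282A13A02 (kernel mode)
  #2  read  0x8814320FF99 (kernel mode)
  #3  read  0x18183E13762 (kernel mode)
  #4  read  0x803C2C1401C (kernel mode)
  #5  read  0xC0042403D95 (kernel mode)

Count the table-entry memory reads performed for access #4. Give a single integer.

Per-access translation:
#0 VA=0x40500A124BF (r,kernel):
  lvl0: tbl 0x10, slot 8 ⇒ 0x13007 (P1/RW1/US1/PS0)
  lvl1: tbl 0x13, slot 20 ⇒ 0x17007 (P1/RW1/US1/PS0)
  lvl2: tbl 0x17, slot 5 ⇒ 0x1B007 (P1/RW1/US1/PS0)
  lvl3: tbl 0x1B, slot 18 ⇒ 0x1E007 (P1/RW1/US1/PS0)
  → PA=0x1E4BF  (4 entries read)
#1 VA=0xA8282A13A02 (r,kernel):
  lvl0: tbl 0x10, slot 21 ⇒ 0x20007 (P1/RW1/US1/PS0)
  lvl1: tbl 0x20, slot 10 ⇒ 0x22007 (P1/RW1/US1/PS0)
  lvl2: tbl 0x22, slot 21 ⇒ 0x25007 (P1/RW1/US1/PS0)
  lvl3: tbl 0x25, slot 19 ⇒ 0x27007 (P1/RW1/US1/PS0)
  → PA=0x27A02  (4 entries read)
#2 VA=0x8814320FF99 (r,kernel):
  lvl0: tbl 0x10, slot 17 ⇒ 0x2B007 (P1/RW1/US1/PS0)
  lvl1: tbl 0x2B, slot 5 ⇒ 0x2D007 (P1/RW1/US1/PS0)
  lvl2: tbl 0x2D, slot 25 ⇒ 0x2E007 (P1/RW1/US1/PS0)
  lvl3: tbl 0x2E, slot 15 ⇒ 0x32007 (P1/RW1/US1/PS0)
  → PA=0x32F99  (4 entries read)
#3 VA=0x18183E13762 (r,kernel):
  lvl0: tbl 0x10, slot 3 ⇒ 0x35007 (P1/RW1/US1/PS0)
  lvl1: tbl 0x35, slot 6 ⇒ 0x37007 (P1/RW1/US1/PS0)
  lvl2: tbl 0x37, slot 31 ⇒ 0x38007 (P1/RW1/US1/PS0)
  lvl3: tbl 0x38, slot 19 ⇒ 0x3A007 (P1/RW1/US1/PS0)
  → PA=0x3A762  (4 entries read)
#4 VA=0x803C2C1401C (r,kernel):
  lvl0: tbl 0x10, slot 16 ⇒ 0x3E007 (P1/RW1/US1/PS0)
  lvl1: tbl 0x3E, slot 15 ⇒ 0x41007 (P1/RW1/US1/PS0)
  lvl2: tbl 0x41, slot 22 ⇒ 0x44007 (P1/RW1/US1/PS0)
  lvl3: tbl 0x44, slot 20 ⇒ 0x47007 (P1/RW1/US1/PS0)
  → PA=0x4701C  (4 entries read)
#5 VA=0xC0042403D95 (r,kernel):
  lvl0: tbl 0x10, slot 24 ⇒ 0x4B007 (P1/RW1/US1/PS0)
  lvl1: tbl 0x4B, slot 1 ⇒ 0x4E007 (P1/RW1/US1/PS0)
  lvl2: tbl 0x4E, slot 18 ⇒ 0x50007 (P1/RW1/US1/PS0)
  lvl3: tbl 0x50, slot 3 ⇒ 0x54007 (P1/RW1/US1/PS0)
  → PA=0x54D95  (4 entries read)

Entries read for #4: 4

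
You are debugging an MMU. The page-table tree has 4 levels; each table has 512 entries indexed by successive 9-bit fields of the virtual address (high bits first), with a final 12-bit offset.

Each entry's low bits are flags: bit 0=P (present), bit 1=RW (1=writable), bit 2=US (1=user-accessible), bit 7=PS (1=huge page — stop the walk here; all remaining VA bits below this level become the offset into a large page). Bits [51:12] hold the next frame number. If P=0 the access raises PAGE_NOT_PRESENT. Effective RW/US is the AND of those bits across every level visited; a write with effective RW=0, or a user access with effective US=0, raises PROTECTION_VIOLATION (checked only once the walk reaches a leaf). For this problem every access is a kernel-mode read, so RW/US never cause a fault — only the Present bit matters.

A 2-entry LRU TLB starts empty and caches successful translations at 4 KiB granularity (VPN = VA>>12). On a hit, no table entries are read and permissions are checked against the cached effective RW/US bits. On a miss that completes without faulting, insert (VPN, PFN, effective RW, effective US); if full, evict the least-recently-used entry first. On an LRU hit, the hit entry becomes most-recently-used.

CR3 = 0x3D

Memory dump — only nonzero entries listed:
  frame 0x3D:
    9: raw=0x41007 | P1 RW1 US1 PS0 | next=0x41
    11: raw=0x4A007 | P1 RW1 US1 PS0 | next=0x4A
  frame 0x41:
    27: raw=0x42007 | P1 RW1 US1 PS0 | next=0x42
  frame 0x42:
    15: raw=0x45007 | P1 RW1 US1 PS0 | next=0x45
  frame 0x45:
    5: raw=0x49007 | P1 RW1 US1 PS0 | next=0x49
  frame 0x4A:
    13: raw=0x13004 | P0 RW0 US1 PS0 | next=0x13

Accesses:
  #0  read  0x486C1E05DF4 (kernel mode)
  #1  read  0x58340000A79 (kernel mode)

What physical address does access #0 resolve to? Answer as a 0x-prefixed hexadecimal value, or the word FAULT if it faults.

Walk each access:
#0 VA=0x486C1E05DF4 (r,kernel):
  lvl0: tbl 0x3D, slot 9 ⇒ 0x41007 (P1/RW1/US1/PS0)
  lvl1: tbl 0x41, slot 27 ⇒ 0x42007 (P1/RW1/US1/PS0)
  lvl2: tbl 0x42, slot 15 ⇒ 0x45007 (P1/RW1/US1/PS0)
  lvl3: tbl 0x45, slot 5 ⇒ 0x49007 (P1/RW1/US1/PS0)
  ⇒ phys 0x49DF4  [4 reads]
#1 VA=0x58340000A79 (r,kernel):
  lvl0: tbl 0x3D, slot 11 ⇒ 0x4A007 (P1/RW1/US1/PS0)
  lvl1: tbl 0x4A, slot 13 ⇒ 0x13004 (P0/RW0/US1/PS0)
  ⇒ fault: PAGE_NOT_PRESENT  — 2 lookups

Access #0 PA: 0x49DF4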